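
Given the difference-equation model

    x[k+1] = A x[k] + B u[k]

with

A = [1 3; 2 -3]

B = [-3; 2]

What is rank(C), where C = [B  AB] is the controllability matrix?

AB = [[3], [-12]]
Controllability matrix C = [B  AB] = [[-3, 3], [2, -12]]
det(C) = (-3)·(-12) - 3·2 = 36 - 6 = 30 ≠ 0, so rank(C) = 2.
rank(C) = 2 = n, so the pair (A, B) is completely controllable.

2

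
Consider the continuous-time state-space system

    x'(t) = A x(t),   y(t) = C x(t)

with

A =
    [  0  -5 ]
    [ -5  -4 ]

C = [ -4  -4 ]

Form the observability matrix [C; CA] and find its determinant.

-64

CA = [[20, 36]]
Observability matrix O = [C; CA] = [[-4, -4], [20, 36]]
det(O) = (-4)·36 - (-4)·20 = -144 - (-80) = -64
Since det(O) ≠ 0, rank(O) = 2 and the system is completely observable.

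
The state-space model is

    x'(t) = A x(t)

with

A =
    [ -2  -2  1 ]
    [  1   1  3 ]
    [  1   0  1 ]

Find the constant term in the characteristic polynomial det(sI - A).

7

Expand det(sI - A) for the 3×3 matrix.
p(s) = s^3 - 2s + 7.
(Check: constant term = det(-A) = (-1)^3 det A = 7; coefficient of s^2 = -tr A = 0.)
The constant term is 7.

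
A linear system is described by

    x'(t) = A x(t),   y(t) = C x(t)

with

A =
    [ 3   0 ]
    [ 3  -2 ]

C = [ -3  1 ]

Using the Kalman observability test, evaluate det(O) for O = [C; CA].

CA = [[-6, -2]]
Observability matrix O = [C; CA] = [[-3, 1], [-6, -2]]
det(O) = (-3)·(-2) - 1·(-6) = 6 - (-6) = 12
Since det(O) ≠ 0, rank(O) = 2 and the system is completely observable.

12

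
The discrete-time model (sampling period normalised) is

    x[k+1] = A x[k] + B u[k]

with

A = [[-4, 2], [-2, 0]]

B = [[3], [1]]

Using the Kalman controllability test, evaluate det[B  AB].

AB = [[-10], [-6]]
Controllability matrix C = [B  AB] = [[3, -10], [1, -6]]
det(C) = 3·(-6) - (-10)·1 = -18 - (-10) = -8
Since det(C) ≠ 0, rank(C) = 2 and the system is completely controllable.

-8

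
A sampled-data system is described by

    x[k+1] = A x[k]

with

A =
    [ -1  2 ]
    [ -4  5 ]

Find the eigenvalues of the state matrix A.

1, 3

det(zI - A) = z^2 - (tr A)z + det A, with tr A = (-1) + 5 = 4 and det A = (-1)·5 - 2·(-4) = -5 - (-8) = 3.
So p(z) = det(zI - A) = z^2 - 4z + 3.
Factor z^2 - 4z + 3: two numbers with sum 4 and product 3 are 3 and 1, so z^2 - 4z + 3 = (z - 3)(z - 1).
Hence p(z) = (z - 3) (z - 1), with roots 1, 3.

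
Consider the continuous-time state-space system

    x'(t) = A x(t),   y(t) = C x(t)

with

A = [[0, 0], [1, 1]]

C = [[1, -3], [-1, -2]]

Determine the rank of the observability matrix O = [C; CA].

CA = [[-3, -3], [-2, -2]]
Observability matrix O = [C; CA] = [[1, -3], [-1, -2], [-3, -3], [-2, -2]]
Take the 2×2 submatrix of O formed by rows 1, 2: [[1, -3], [-1, -2]]. Its determinant is 1·(-2) - (-3)·(-1) = -2 - 3 = -5 ≠ 0.
So rank(O) ≥ 2; since O has 2 columns, rank(O) = 2.
rank(O) = 2 = n, so the pair (A, C) is completely observable.

2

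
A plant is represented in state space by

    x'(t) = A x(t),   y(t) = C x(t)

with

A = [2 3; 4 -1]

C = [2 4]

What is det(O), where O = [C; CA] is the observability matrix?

-76

CA = [[20, 2]]
Observability matrix O = [C; CA] = [[2, 4], [20, 2]]
det(O) = 2·2 - 4·20 = 4 - 80 = -76
Since det(O) ≠ 0, rank(O) = 2 and the system is completely observable.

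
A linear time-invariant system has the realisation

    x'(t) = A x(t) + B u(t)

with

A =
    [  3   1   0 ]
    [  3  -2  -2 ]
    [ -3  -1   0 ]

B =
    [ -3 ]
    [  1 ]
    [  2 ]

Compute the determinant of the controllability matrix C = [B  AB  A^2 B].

505

AB = [[-8], [-15], [8]]
A^2B = [[-39], [-10], [39]]
Controllability matrix C = [B  AB  A^2B] = [[-3, -8, -39], [1, -15, -10], [2, 8, 39]]
Expanding along the first row, det(C) = (-3)·((-15)·39 - (-10)·8) - (-8)·(1·39 - (-10)·2) + (-39)·(1·8 - (-15)·2) = (-3)·(-505) - (-8)·59 + (-39)·38 = 505
Since det(C) ≠ 0, rank(C) = 3 and the system is completely controllable.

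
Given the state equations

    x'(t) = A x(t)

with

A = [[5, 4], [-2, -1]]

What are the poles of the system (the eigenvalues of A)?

1, 3

det(sI - A) = s^2 - (tr A)s + det A, with tr A = 5 + (-1) = 4 and det A = 5·(-1) - 4·(-2) = -5 - (-8) = 3.
So p(s) = det(sI - A) = s^2 - 4s + 3.
Factor s^2 - 4s + 3: two numbers with sum 4 and product 3 are 3 and 1, so s^2 - 4s + 3 = (s - 3)(s - 1).
Hence p(s) = (s - 3) (s - 1), with roots 1, 3.
At least one eigenvalue has non-negative real part, so the system is not asymptotically stable.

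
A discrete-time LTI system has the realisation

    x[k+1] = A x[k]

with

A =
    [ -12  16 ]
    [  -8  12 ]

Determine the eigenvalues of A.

-4, 4

det(zI - A) = z^2 - (tr A)z + det A, with tr A = (-12) + 12 = 0 and det A = (-12)·12 - 16·(-8) = -144 - (-128) = -16.
So p(z) = det(zI - A) = z^2 - 16.
Factor z^2 - 16: two numbers with sum 0 and product -16 are 4 and -4, so z^2 - 16 = (z - 4)(z + 4).
Hence p(z) = (z - 4) (z + 4), with roots -4, 4.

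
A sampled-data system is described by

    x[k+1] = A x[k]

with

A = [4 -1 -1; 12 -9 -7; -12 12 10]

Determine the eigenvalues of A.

-2, 3, 4

det(zI - A) = z^3 - (tr A)z^2 + (M11 + M22 + M33)z - det A, where Mii is the 2×2 principal minor of A obtained by deleting row i and column i.
tr A = 4 + (-9) + 10 = 5; M11 = (-9)·10 - (-7)·12 = -90 - (-84) = -6; M22 = 4·10 - (-1)·(-12) = 40 - 12 = 28; M33 = 4·(-9) - (-1)·12 = -36 - (-12) = -24; sum of minors = -2.
det A = 4·((-9)·10 - (-7)·12) - (-1)·(12·10 - (-7)·(-12)) + (-1)·(12·12 - (-9)·(-12)) = 4·(-6) - (-1)·36 + (-1)·36 = -24.
So p(z) = det(zI - A) = z^3 - 5z^2 - 2z + 24.
Rational-root test: any integer root divides 24. Testing small divisors, z = -2 works: p(-2) = -8 + (-20) + 4 + 24 = 0, so (z + 2) is a factor.
Dividing, p(z) = (z + 2)(z^2 - 7z + 12).
Factor z^2 - 7z + 12: two numbers with sum 7 and product 12 are 4 and 3, so z^2 - 7z + 12 = (z - 4)(z - 3).
Hence p(z) = (z - 4) (z - 3) (z + 2), with roots -2, 3, 4.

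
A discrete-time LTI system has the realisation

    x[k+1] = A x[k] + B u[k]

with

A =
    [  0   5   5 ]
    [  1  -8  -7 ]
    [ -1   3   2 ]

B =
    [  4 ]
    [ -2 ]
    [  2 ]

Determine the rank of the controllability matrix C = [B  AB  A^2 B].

AB = [[0], [6], [-6]]
A^2B = [[0], [-6], [6]]
Controllability matrix C = [B  AB  A^2B] = [[4, 0, 0], [-2, 6, -6], [2, -6, 6]]
The rows r1, r2, r3 of C are linearly dependent: r2 + r3 = 0 (check each entry), so rank(C) ≤ 2.
The 2×2 minor from rows 1, 2, columns 1, 2 is 4·6 - 0·(-2) = 24 - 0 = 24 ≠ 0, so rank(C) = 2.
rank(C) = 2 < n = 3, so the pair (A, B) is not completely controllable.

2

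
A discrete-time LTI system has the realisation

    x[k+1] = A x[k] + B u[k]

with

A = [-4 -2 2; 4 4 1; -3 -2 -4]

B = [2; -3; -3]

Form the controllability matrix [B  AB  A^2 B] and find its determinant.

AB = [[-8], [-7], [12]]
A^2B = [[70], [-48], [-10]]
Controllability matrix C = [B  AB  A^2B] = [[2, -8, 70], [-3, -7, -48], [-3, 12, -10]]
Expanding along the first row, det(C) = 2·((-7)·(-10) - (-48)·12) - (-8)·((-3)·(-10) - (-48)·(-3)) + 70·((-3)·12 - (-7)·(-3)) = 2·646 - (-8)·(-114) + 70·(-57) = -3610
Since det(C) ≠ 0, rank(C) = 3 and the system is completely controllable.

-3610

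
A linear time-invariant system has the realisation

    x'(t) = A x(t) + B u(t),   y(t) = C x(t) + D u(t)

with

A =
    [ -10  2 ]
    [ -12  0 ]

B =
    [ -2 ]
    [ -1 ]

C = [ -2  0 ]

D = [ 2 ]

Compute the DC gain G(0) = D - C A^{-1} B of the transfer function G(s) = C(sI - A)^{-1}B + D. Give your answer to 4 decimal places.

2.1667

G(0) = C(-A)^{-1}B + D = -C A^{-1} B + D.
det A = 24, so A^{-1} = (1/24)·adj(A) = [[0, -1/12], [1/2, -5/12]]
A^{-1} B = [1/12, -7/12]^T
C A^{-1} B = -1/6
G(0) = D - C A^{-1} B = 2 - (-1/6) = 13/6 ≈ 2.1667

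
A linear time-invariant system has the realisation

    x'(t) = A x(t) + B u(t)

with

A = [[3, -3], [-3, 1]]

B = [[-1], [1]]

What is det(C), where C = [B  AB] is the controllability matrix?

AB = [[-6], [4]]
Controllability matrix C = [B  AB] = [[-1, -6], [1, 4]]
det(C) = (-1)·4 - (-6)·1 = -4 - (-6) = 2
Since det(C) ≠ 0, rank(C) = 2 and the system is completely controllable.

2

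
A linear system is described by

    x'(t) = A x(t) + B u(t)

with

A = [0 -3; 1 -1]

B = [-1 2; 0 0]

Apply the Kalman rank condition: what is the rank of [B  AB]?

2

AB = [[0, 0], [-1, 2]]
Controllability matrix C = [B  AB] = [[-1, 2, 0, 0], [0, 0, -1, 2]]
Take the 2×2 submatrix of C formed by columns 1, 3: [[-1, 0], [0, -1]]. Its determinant is (-1)·(-1) - 0·0 = 1 - 0 = 1 ≠ 0.
So rank(C) ≥ 2; since C has 2 rows, rank(C) = 2.
rank(C) = 2 = n, so the pair (A, B) is completely controllable.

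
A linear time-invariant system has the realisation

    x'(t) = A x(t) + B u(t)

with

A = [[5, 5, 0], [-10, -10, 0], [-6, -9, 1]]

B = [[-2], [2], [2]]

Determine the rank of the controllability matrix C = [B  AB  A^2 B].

2

AB = [[0], [0], [-4]]
A^2B = [[0], [0], [-4]]
Controllability matrix C = [B  AB  A^2B] = [[-2, 0, 0], [2, 0, 0], [2, -4, -4]]
The rows r1, r2, r3 of C are linearly dependent: r1 + r2 = 0 (check each entry), so rank(C) ≤ 2.
The 2×2 minor from rows 1, 3, columns 1, 2 is (-2)·(-4) - 0·2 = 8 - 0 = 8 ≠ 0, so rank(C) = 2.
rank(C) = 2 < n = 3, so the pair (A, B) is not completely controllable.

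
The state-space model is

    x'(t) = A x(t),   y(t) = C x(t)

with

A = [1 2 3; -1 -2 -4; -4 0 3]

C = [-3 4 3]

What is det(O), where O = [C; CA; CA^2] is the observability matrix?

-6030

CA = [[-19, -14, -16]]
CA^2 = [[59, -10, -49]]
Observability matrix O = [C; CA; CA^2] = [[-3, 4, 3], [-19, -14, -16], [59, -10, -49]]
Expanding along the first row, det(O) = (-3)·((-14)·(-49) - (-16)·(-10)) - 4·((-19)·(-49) - (-16)·59) + 3·((-19)·(-10) - (-14)·59) = (-3)·526 - 4·1875 + 3·1016 = -6030
Since det(O) ≠ 0, rank(O) = 3 and the system is completely observable.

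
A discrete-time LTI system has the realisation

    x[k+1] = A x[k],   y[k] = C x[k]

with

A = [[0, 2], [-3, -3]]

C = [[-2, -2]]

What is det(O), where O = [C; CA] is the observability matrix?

CA = [[6, 2]]
Observability matrix O = [C; CA] = [[-2, -2], [6, 2]]
det(O) = (-2)·2 - (-2)·6 = -4 - (-12) = 8
Since det(O) ≠ 0, rank(O) = 2 and the system is completely observable.

8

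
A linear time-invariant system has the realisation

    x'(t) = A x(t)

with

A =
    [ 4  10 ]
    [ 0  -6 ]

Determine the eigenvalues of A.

det(sI - A) = s^2 - (tr A)s + det A, with tr A = 4 + (-6) = -2 and det A = 4·(-6) - 10·0 = -24 - 0 = -24.
So p(s) = det(sI - A) = s^2 + 2s - 24.
Factor s^2 + 2s - 24: two numbers with sum -2 and product -24 are 4 and -6, so s^2 + 2s - 24 = (s - 4)(s + 6).
Hence p(s) = (s - 4) (s + 6), with roots -6, 4.
At least one eigenvalue has non-negative real part, so the system is not asymptotically stable.

-6, 4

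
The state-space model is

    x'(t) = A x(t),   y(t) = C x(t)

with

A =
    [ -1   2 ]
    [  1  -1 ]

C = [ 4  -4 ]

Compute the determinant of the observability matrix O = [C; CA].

16

CA = [[-8, 12]]
Observability matrix O = [C; CA] = [[4, -4], [-8, 12]]
det(O) = 4·12 - (-4)·(-8) = 48 - 32 = 16
Since det(O) ≠ 0, rank(O) = 2 and the system is completely observable.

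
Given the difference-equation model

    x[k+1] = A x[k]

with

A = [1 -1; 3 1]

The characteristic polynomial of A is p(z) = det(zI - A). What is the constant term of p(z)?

4

For a 2×2 matrix, det(zI - A) = z^2 - (tr A)z + det A.
tr A = 2, det A = 4.
So p(z) = z^2 - 2z + 4.
The constant term is 4.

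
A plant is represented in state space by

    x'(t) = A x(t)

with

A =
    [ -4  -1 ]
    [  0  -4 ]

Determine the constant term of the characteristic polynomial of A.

16

For a 2×2 matrix, det(sI - A) = s^2 - (tr A)s + det A.
tr A = -8, det A = 16.
So p(s) = s^2 + 8s + 16.
The constant term is 16.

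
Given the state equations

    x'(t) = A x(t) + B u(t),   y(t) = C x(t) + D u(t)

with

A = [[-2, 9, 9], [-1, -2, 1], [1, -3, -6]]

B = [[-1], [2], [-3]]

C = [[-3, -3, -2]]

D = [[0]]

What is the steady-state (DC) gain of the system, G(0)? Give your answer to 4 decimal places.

3.5333

G(0) = C(-A)^{-1}B + D = -C A^{-1} B + D.
det A = -30, so A^{-1} = (1/-30)·adj(A) = [[-1/2, -9/10, -9/10], [1/6, -1/10, 7/30], [-1/6, -1/10, -13/30]]
A^{-1} B = [7/5, -16/15, 19/15]^T
C A^{-1} B = -53/15
G(0) = D - C A^{-1} B = 0 - (-53/15) = 53/15 ≈ 3.5333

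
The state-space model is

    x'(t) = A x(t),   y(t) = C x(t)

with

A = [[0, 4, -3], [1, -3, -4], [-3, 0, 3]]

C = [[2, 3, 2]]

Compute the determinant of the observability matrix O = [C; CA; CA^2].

-1513

CA = [[-3, -1, -12]]
CA^2 = [[35, -9, -23]]
Observability matrix O = [C; CA; CA^2] = [[2, 3, 2], [-3, -1, -12], [35, -9, -23]]
Expanding along the first row, det(O) = 2·((-1)·(-23) - (-12)·(-9)) - 3·((-3)·(-23) - (-12)·35) + 2·((-3)·(-9) - (-1)·35) = 2·(-85) - 3·489 + 2·62 = -1513
Since det(O) ≠ 0, rank(O) = 3 and the system is completely observable.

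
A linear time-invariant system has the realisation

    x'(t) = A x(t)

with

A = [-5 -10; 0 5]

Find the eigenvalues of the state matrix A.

det(sI - A) = s^2 - (tr A)s + det A, with tr A = (-5) + 5 = 0 and det A = (-5)·5 - (-10)·0 = -25 - 0 = -25.
So p(s) = det(sI - A) = s^2 - 25.
Factor s^2 - 25: two numbers with sum 0 and product -25 are 5 and -5, so s^2 - 25 = (s - 5)(s + 5).
Hence p(s) = (s - 5) (s + 5), with roots -5, 5.
At least one eigenvalue has non-negative real part, so the system is not asymptotically stable.

-5, 5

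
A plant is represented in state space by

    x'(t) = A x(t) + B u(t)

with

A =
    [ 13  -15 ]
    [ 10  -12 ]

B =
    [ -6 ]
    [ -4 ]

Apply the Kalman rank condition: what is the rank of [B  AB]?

1

AB = [[-18], [-12]]
Controllability matrix C = [B  AB] = [[-6, -18], [-4, -12]]
Every column of C is a scalar multiple of column 1 = [-6, -4] (multipliers 1, 3), so the columns span a one-dimensional space.
C ≠ 0, hence rank(C) = 1.
rank(C) = 1 < n = 2, so the pair (A, B) is not completely controllable.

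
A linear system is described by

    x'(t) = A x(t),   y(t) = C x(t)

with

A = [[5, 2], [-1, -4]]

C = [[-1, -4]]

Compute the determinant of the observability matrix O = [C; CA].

-18

CA = [[-1, 14]]
Observability matrix O = [C; CA] = [[-1, -4], [-1, 14]]
det(O) = (-1)·14 - (-4)·(-1) = -14 - 4 = -18
Since det(O) ≠ 0, rank(O) = 2 and the system is completely observable.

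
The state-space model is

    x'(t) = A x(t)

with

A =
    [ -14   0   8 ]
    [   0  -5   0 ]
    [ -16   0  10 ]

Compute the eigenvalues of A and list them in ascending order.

det(sI - A) = s^3 - (tr A)s^2 + (M11 + M22 + M33)s - det A, where Mii is the 2×2 principal minor of A obtained by deleting row i and column i.
tr A = (-14) + (-5) + 10 = -9; M11 = (-5)·10 - 0·0 = -50 - 0 = -50; M22 = (-14)·10 - 8·(-16) = -140 - (-128) = -12; M33 = (-14)·(-5) - 0·0 = 70 - 0 = 70; sum of minors = 8.
det A = (-14)·((-5)·10 - 0·0) - 0·(0·10 - 0·(-16)) + 8·(0·0 - (-5)·(-16)) = (-14)·(-50) - 0·0 + 8·(-80) = 60.
So p(s) = det(sI - A) = s^3 + 9s^2 + 8s - 60.
Rational-root test: any integer root divides -60. Testing small divisors, s = 2 works: p(2) = 8 + 36 + 16 + (-60) = 0, so (s - 2) is a factor.
Dividing, p(s) = (s - 2)(s^2 + 11s + 30).
Factor s^2 + 11s + 30: two numbers with sum -11 and product 30 are -5 and -6, so s^2 + 11s + 30 = (s + 5)(s + 6).
Hence p(s) = (s - 2) (s + 5) (s + 6), with roots -6, -5, 2.
At least one eigenvalue has non-negative real part, so the system is not asymptotically stable.

-6, -5, 2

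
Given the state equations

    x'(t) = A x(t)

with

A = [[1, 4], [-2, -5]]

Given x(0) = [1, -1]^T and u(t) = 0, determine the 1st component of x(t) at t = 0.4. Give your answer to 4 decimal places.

det(sI - A) = s^2 - (tr A)s + det A, with tr A = 1 + (-5) = -4 and det A = 1·(-5) - 4·(-2) = -5 - (-8) = 3.
So p(s) = det(sI - A) = s^2 + 4s + 3.
Factor s^2 + 4s + 3: two numbers with sum -4 and product 3 are -1 and -3, so s^2 + 4s + 3 = (s + 1)(s + 3).
Hence p(s) = (s + 1) (s + 3), with roots -3, -1.
The eigenvalues -3, -1 are distinct and real, so A is diagonalisable and x(t) = e^{At} x(0) = V diag(e^{λ_i t}) V^{-1} x(0), where the columns of V are the eigenvectors.
λ = -3: A - (-3)I = [[4, 4], [-2, -2]]. Row 1 gives 4·v1 + 4·v2 = 0, so take v_1 = [-1, 1]^T.
λ = -1: A - (-1)I = [[2, 4], [-2, -4]]. Row 1 gives 2·v1 + 4·v2 = 0, so take v_2 = [-2, 1]^T.
V = [v_1 v_2] = [[-1, -2], [1, 1]] has det V = 1, so V^{-1} = adj(V)/det V = [[1, 2], [-1, -1]].
Modal coordinates z(0) = V^{-1} x(0): 1·1 + 2·(-1) = -1; (-1)·1 + (-1)·(-1) = 0; so z(0) = [-1, 0]^T.
x_1(t) = Σ_i (v_i)_1 · z_i(0) · e^{λ_i t} (row 1 of V times the modal terms).
x_1(0.4) = (-1)·(-1)·e^{-3·0.4} + (-2)·0·e^{-1·0.4} = 1·0.301194 + 0·0.670320 = 0.3012.

0.3012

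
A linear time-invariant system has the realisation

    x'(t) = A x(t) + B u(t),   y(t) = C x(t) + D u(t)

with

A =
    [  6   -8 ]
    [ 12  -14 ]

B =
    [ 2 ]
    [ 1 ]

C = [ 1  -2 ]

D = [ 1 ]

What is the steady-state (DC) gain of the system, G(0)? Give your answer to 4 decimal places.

G(0) = C(-A)^{-1}B + D = -C A^{-1} B + D.
det A = 12, so A^{-1} = (1/12)·adj(A) = [[-7/6, 2/3], [-1, 1/2]]
A^{-1} B = [-5/3, -3/2]^T
C A^{-1} B = 4/3
G(0) = D - C A^{-1} B = 1 - (4/3) = -1/3 ≈ -0.3333

-0.3333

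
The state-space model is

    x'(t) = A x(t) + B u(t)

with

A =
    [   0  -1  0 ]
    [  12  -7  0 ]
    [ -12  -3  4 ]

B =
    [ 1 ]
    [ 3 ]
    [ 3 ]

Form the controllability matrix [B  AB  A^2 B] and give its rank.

1

AB = [[-3], [-9], [-9]]
A^2B = [[9], [27], [27]]
Controllability matrix C = [B  AB  A^2B] = [[1, -3, 9], [3, -9, 27], [3, -9, 27]]
Every column of C is a scalar multiple of column 1 = [1, 3, 3] (multipliers 1, -3, 9), so the columns span a one-dimensional space.
C ≠ 0, hence rank(C) = 1.
rank(C) = 1 < n = 3, so the pair (A, B) is not completely controllable.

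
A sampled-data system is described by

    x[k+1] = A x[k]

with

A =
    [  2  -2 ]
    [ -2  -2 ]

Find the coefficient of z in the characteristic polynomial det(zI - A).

0

For a 2×2 matrix, det(zI - A) = z^2 - (tr A)z + det A.
tr A = 0, det A = -8.
So p(z) = z^2 - 8.
The coefficient of z is 0.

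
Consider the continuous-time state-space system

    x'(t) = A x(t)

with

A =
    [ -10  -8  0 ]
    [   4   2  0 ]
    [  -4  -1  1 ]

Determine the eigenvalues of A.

-6, -2, 1

det(sI - A) = s^3 - (tr A)s^2 + (M11 + M22 + M33)s - det A, where Mii is the 2×2 principal minor of A obtained by deleting row i and column i.
tr A = (-10) + 2 + 1 = -7; M11 = 2·1 - 0·(-1) = 2 - 0 = 2; M22 = (-10)·1 - 0·(-4) = -10 - 0 = -10; M33 = (-10)·2 - (-8)·4 = -20 - (-32) = 12; sum of minors = 4.
det A = (-10)·(2·1 - 0·(-1)) - (-8)·(4·1 - 0·(-4)) + 0·(4·(-1) - 2·(-4)) = (-10)·2 - (-8)·4 + 0·4 = 12.
So p(s) = det(sI - A) = s^3 + 7s^2 + 4s - 12.
Rational-root test: any integer root divides -12. Testing small divisors, s = 1 works: p(1) = 1 + 7 + 4 + (-12) = 0, so (s - 1) is a factor.
Dividing, p(s) = (s - 1)(s^2 + 8s + 12).
Factor s^2 + 8s + 12: two numbers with sum -8 and product 12 are -2 and -6, so s^2 + 8s + 12 = (s + 2)(s + 6).
Hence p(s) = (s - 1) (s + 2) (s + 6), with roots -6, -2, 1.
At least one eigenvalue has non-negative real part, so the system is not asymptotically stable.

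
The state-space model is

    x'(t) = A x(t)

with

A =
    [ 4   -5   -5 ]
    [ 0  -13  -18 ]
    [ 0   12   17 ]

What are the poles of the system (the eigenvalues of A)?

-1, 4, 5

det(sI - A) = s^3 - (tr A)s^2 + (M11 + M22 + M33)s - det A, where Mii is the 2×2 principal minor of A obtained by deleting row i and column i.
tr A = 4 + (-13) + 17 = 8; M11 = (-13)·17 - (-18)·12 = -221 - (-216) = -5; M22 = 4·17 - (-5)·0 = 68 - 0 = 68; M33 = 4·(-13) - (-5)·0 = -52 - 0 = -52; sum of minors = 11.
det A = 4·((-13)·17 - (-18)·12) - (-5)·(0·17 - (-18)·0) + (-5)·(0·12 - (-13)·0) = 4·(-5) - (-5)·0 + (-5)·0 = -20.
So p(s) = det(sI - A) = s^3 - 8s^2 + 11s + 20.
Rational-root test: any integer root divides 20. Testing small divisors, s = -1 works: p(-1) = -1 + (-8) + (-11) + 20 = 0, so (s + 1) is a factor.
Dividing, p(s) = (s + 1)(s^2 - 9s + 20).
Factor s^2 - 9s + 20: two numbers with sum 9 and product 20 are 5 and 4, so s^2 - 9s + 20 = (s - 5)(s - 4).
Hence p(s) = (s - 5) (s - 4) (s + 1), with roots -1, 4, 5.
At least one eigenvalue has non-negative real part, so the system is not asymptotically stable.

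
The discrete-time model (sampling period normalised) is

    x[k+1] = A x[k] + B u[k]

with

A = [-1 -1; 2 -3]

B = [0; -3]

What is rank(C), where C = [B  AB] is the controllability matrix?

2

AB = [[3], [9]]
Controllability matrix C = [B  AB] = [[0, 3], [-3, 9]]
det(C) = 0·9 - 3·(-3) = 0 - (-9) = 9 ≠ 0, so rank(C) = 2.
rank(C) = 2 = n, so the pair (A, B) is completely controllable.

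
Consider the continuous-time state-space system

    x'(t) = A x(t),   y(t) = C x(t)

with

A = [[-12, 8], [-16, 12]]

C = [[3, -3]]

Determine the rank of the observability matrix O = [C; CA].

CA = [[12, -12]]
Observability matrix O = [C; CA] = [[3, -3], [12, -12]]
Every row of O is a scalar multiple of row 1 = [3, -3] (multipliers 1, 4), so the rows span a one-dimensional space.
O ≠ 0, hence rank(O) = 1.
rank(O) = 1 < n = 2, so the pair (A, C) is not completely observable.

1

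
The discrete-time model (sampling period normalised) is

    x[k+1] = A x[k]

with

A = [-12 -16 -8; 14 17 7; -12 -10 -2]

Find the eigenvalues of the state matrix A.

-4, 3, 4

det(zI - A) = z^3 - (tr A)z^2 + (M11 + M22 + M33)z - det A, where Mii is the 2×2 principal minor of A obtained by deleting row i and column i.
tr A = (-12) + 17 + (-2) = 3; M11 = 17·(-2) - 7·(-10) = -34 - (-70) = 36; M22 = (-12)·(-2) - (-8)·(-12) = 24 - 96 = -72; M33 = (-12)·17 - (-16)·14 = -204 - (-224) = 20; sum of minors = -16.
det A = (-12)·(17·(-2) - 7·(-10)) - (-16)·(14·(-2) - 7·(-12)) + (-8)·(14·(-10) - 17·(-12)) = (-12)·36 - (-16)·56 + (-8)·64 = -48.
So p(z) = det(zI - A) = z^3 - 3z^2 - 16z + 48.
Rational-root test: any integer root divides 48. Testing small divisors, z = 3 works: p(3) = 27 + (-27) + (-48) + 48 = 0, so (z - 3) is a factor.
Dividing, p(z) = (z - 3)(z^2 - 16).
Factor z^2 - 16: two numbers with sum 0 and product -16 are 4 and -4, so z^2 - 16 = (z - 4)(z + 4).
Hence p(z) = (z - 4) (z - 3) (z + 4), with roots -4, 3, 4.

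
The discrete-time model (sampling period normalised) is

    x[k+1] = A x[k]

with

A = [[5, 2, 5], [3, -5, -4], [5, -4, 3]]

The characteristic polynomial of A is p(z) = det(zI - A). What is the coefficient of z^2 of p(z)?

-3

Expand det(zI - A) for the 3×3 matrix.
p(z) = z^3 - 3z^2 - 72z + 148.
(Check: constant term = det(-A) = (-1)^3 det A = 148; coefficient of z^2 = -tr A = -3.)
The coefficient of z^2 is -3.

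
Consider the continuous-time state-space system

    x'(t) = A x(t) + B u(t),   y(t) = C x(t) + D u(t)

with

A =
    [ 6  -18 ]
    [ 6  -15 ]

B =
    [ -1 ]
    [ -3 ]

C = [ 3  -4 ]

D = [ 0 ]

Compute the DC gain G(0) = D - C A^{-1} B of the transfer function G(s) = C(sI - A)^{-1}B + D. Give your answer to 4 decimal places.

3.8333

G(0) = C(-A)^{-1}B + D = -C A^{-1} B + D.
det A = 18, so A^{-1} = (1/18)·adj(A) = [[-5/6, 1], [-1/3, 1/3]]
A^{-1} B = [-13/6, -2/3]^T
C A^{-1} B = -23/6
G(0) = D - C A^{-1} B = 0 - (-23/6) = 23/6 ≈ 3.8333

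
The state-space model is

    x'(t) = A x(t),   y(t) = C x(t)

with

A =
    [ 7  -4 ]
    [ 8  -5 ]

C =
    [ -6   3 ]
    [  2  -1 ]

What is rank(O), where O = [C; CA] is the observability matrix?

CA = [[-18, 9], [6, -3]]
Observability matrix O = [C; CA] = [[-6, 3], [2, -1], [-18, 9], [6, -3]]
Every row of O is a scalar multiple of row 1 = [-6, 3] (multipliers 1, -1/3, 3, -1), so the rows span a one-dimensional space.
O ≠ 0, hence rank(O) = 1.
rank(O) = 1 < n = 2, so the pair (A, C) is not completely observable.

1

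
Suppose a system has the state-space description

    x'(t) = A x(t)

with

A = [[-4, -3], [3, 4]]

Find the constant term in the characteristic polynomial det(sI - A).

-7

For a 2×2 matrix, det(sI - A) = s^2 - (tr A)s + det A.
tr A = 0, det A = -7.
So p(s) = s^2 - 7.
The constant term is -7.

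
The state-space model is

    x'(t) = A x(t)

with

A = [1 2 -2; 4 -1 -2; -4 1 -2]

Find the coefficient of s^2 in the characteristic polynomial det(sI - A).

2

Expand det(sI - A) for the 3×3 matrix.
p(s) = s^3 + 2s^2 - 15s - 36.
(Check: constant term = det(-A) = (-1)^3 det A = -36; coefficient of s^2 = -tr A = 2.)
The coefficient of s^2 is 2.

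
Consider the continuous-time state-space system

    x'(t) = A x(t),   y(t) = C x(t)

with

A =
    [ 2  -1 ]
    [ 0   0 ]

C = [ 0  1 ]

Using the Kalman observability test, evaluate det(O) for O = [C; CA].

CA = [[0, 0]]
Observability matrix O = [C; CA] = [[0, 1], [0, 0]]
det(O) = 0·0 - 1·0 = 0 - 0 = 0
Since det(O) = 0, rank(O) < 2 and the system is not completely observable.

0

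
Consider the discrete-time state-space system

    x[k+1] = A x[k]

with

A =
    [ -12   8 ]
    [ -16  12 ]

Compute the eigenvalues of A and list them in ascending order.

det(zI - A) = z^2 - (tr A)z + det A, with tr A = (-12) + 12 = 0 and det A = (-12)·12 - 8·(-16) = -144 - (-128) = -16.
So p(z) = det(zI - A) = z^2 - 16.
Factor z^2 - 16: two numbers with sum 0 and product -16 are 4 and -4, so z^2 - 16 = (z - 4)(z + 4).
Hence p(z) = (z - 4) (z + 4), with roots -4, 4.

-4, 4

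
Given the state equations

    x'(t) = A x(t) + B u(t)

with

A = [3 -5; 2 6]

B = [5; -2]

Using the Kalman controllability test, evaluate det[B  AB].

AB = [[25], [-2]]
Controllability matrix C = [B  AB] = [[5, 25], [-2, -2]]
det(C) = 5·(-2) - 25·(-2) = -10 - (-50) = 40
Since det(C) ≠ 0, rank(C) = 2 and the system is completely controllable.

40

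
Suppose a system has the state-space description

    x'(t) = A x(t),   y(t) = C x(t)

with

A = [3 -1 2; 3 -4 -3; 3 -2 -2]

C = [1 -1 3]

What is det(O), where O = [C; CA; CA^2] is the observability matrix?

464

CA = [[9, -3, -1]]
CA^2 = [[15, 5, 29]]
Observability matrix O = [C; CA; CA^2] = [[1, -1, 3], [9, -3, -1], [15, 5, 29]]
Expanding along the first row, det(O) = 1·((-3)·29 - (-1)·5) - (-1)·(9·29 - (-1)·15) + 3·(9·5 - (-3)·15) = 1·(-82) - (-1)·276 + 3·90 = 464
Since det(O) ≠ 0, rank(O) = 3 and the system is completely observable.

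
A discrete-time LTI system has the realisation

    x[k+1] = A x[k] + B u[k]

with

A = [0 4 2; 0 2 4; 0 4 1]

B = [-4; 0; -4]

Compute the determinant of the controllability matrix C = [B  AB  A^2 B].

AB = [[-8], [-16], [-4]]
A^2B = [[-72], [-48], [-68]]
Controllability matrix C = [B  AB  A^2B] = [[-4, -8, -72], [0, -16, -48], [-4, -4, -68]]
Expanding along the first row, det(C) = (-4)·((-16)·(-68) - (-48)·(-4)) - (-8)·(0·(-68) - (-48)·(-4)) + (-72)·(0·(-4) - (-16)·(-4)) = (-4)·896 - (-8)·(-192) + (-72)·(-64) = -512
Since det(C) ≠ 0, rank(C) = 3 and the system is completely controllable.

-512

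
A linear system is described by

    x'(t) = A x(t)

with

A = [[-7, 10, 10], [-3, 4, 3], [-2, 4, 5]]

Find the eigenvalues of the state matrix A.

det(sI - A) = s^3 - (tr A)s^2 + (M11 + M22 + M33)s - det A, where Mii is the 2×2 principal minor of A obtained by deleting row i and column i.
tr A = (-7) + 4 + 5 = 2; M11 = 4·5 - 3·4 = 20 - 12 = 8; M22 = (-7)·5 - 10·(-2) = -35 - (-20) = -15; M33 = (-7)·4 - 10·(-3) = -28 - (-30) = 2; sum of minors = -5.
det A = (-7)·(4·5 - 3·4) - 10·((-3)·5 - 3·(-2)) + 10·((-3)·4 - 4·(-2)) = (-7)·8 - 10·(-9) + 10·(-4) = -6.
So p(s) = det(sI - A) = s^3 - 2s^2 - 5s + 6.
Rational-root test: any integer root divides 6. Testing small divisors, s = 1 works: p(1) = 1 + (-2) + (-5) + 6 = 0, so (s - 1) is a factor.
Dividing, p(s) = (s - 1)(s^2 - s - 6).
Factor s^2 - s - 6: two numbers with sum 1 and product -6 are 3 and -2, so s^2 - s - 6 = (s - 3)(s + 2).
Hence p(s) = (s - 3) (s - 1) (s + 2), with roots -2, 1, 3.
At least one eigenvalue has non-negative real part, so the system is not asymptotically stable.

-2, 1, 3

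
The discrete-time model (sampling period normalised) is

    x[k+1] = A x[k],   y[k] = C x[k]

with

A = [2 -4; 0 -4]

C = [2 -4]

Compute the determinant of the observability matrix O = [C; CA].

32

CA = [[4, 8]]
Observability matrix O = [C; CA] = [[2, -4], [4, 8]]
det(O) = 2·8 - (-4)·4 = 16 - (-16) = 32
Since det(O) ≠ 0, rank(O) = 2 and the system is completely observable.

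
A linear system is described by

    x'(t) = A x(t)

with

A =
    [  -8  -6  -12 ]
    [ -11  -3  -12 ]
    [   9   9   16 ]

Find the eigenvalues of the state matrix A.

-2, 3, 4

det(sI - A) = s^3 - (tr A)s^2 + (M11 + M22 + M33)s - det A, where Mii is the 2×2 principal minor of A obtained by deleting row i and column i.
tr A = (-8) + (-3) + 16 = 5; M11 = (-3)·16 - (-12)·9 = -48 - (-108) = 60; M22 = (-8)·16 - (-12)·9 = -128 - (-108) = -20; M33 = (-8)·(-3) - (-6)·(-11) = 24 - 66 = -42; sum of minors = -2.
det A = (-8)·((-3)·16 - (-12)·9) - (-6)·((-11)·16 - (-12)·9) + (-12)·((-11)·9 - (-3)·9) = (-8)·60 - (-6)·(-68) + (-12)·(-72) = -24.
So p(s) = det(sI - A) = s^3 - 5s^2 - 2s + 24.
Rational-root test: any integer root divides 24. Testing small divisors, s = -2 works: p(-2) = -8 + (-20) + 4 + 24 = 0, so (s + 2) is a factor.
Dividing, p(s) = (s + 2)(s^2 - 7s + 12).
Factor s^2 - 7s + 12: two numbers with sum 7 and product 12 are 4 and 3, so s^2 - 7s + 12 = (s - 4)(s - 3).
Hence p(s) = (s - 4) (s - 3) (s + 2), with roots -2, 3, 4.
At least one eigenvalue has non-negative real part, so the system is not asymptotically stable.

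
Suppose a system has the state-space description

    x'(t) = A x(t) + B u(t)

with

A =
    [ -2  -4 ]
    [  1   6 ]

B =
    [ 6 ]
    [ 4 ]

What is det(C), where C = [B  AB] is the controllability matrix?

292

AB = [[-28], [30]]
Controllability matrix C = [B  AB] = [[6, -28], [4, 30]]
det(C) = 6·30 - (-28)·4 = 180 - (-112) = 292
Since det(C) ≠ 0, rank(C) = 2 and the system is completely controllable.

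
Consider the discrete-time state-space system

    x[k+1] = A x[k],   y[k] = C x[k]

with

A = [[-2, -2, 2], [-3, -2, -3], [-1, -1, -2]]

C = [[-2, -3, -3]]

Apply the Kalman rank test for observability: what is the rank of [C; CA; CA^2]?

CA = [[16, 13, 11]]
CA^2 = [[-82, -69, -29]]
Observability matrix O = [C; CA; CA^2] = [[-2, -3, -3], [16, 13, 11], [-82, -69, -29]]
det(O) = (-2)·(13·(-29) - 11·(-69)) - (-3)·(16·(-29) - 11·(-82)) + (-3)·(16·(-69) - 13·(-82)) = (-2)·382 - (-3)·438 + (-3)·(-38) = 664 ≠ 0, so rank(O) = 3.
rank(O) = 3 = n, so the pair (A, C) is completely observable.

3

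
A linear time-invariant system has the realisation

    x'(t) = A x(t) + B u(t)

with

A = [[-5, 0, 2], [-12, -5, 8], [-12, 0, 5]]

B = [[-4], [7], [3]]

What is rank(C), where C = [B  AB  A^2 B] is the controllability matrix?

AB = [[26], [37], [63]]
A^2B = [[-4], [7], [3]]
Controllability matrix C = [B  AB  A^2B] = [[-4, 26, -4], [7, 37, 7], [3, 63, 3]]
The rows r1, r2, r3 of C are linearly dependent: -r1 - r2 + r3 = 0 (check each entry), so rank(C) ≤ 2.
The 2×2 minor from rows 1, 2, columns 1, 2 is (-4)·37 - 26·7 = -148 - 182 = -330 ≠ 0, so rank(C) = 2.
rank(C) = 2 < n = 3, so the pair (A, B) is not completely controllable.

2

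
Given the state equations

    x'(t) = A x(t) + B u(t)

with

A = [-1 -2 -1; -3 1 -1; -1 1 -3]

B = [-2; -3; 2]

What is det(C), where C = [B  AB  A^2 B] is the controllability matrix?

AB = [[6], [1], [-7]]
A^2B = [[-1], [-10], [16]]
Controllability matrix C = [B  AB  A^2B] = [[-2, 6, -1], [-3, 1, -10], [2, -7, 16]]
Expanding along the first row, det(C) = (-2)·(1·16 - (-10)·(-7)) - 6·((-3)·16 - (-10)·2) + (-1)·((-3)·(-7) - 1·2) = (-2)·(-54) - 6·(-28) + (-1)·19 = 257
Since det(C) ≠ 0, rank(C) = 3 and the system is completely controllable.

257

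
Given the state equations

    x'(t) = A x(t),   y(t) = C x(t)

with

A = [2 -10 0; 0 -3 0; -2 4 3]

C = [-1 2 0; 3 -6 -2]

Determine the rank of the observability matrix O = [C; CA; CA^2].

CA = [[-2, 4, 0], [10, -20, -6]]
CA^2 = [[-4, 8, 0], [32, -64, -18]]
Observability matrix O = [C; CA; CA^2] = [[-1, 2, 0], [3, -6, -2], [-2, 4, 0], [10, -20, -6], [-4, 8, 0], [32, -64, -18]]
The columns c1, c2, c3 of O are linearly dependent: 2·c1 + c2 = 0 (check each entry), so rank(O) ≤ 2.
The 2×2 minor from rows 1, 2, columns 1, 3 is (-1)·(-2) - 0·3 = 2 - 0 = 2 ≠ 0, so rank(O) = 2.
rank(O) = 2 < n = 3, so the pair (A, C) is not completely observable.

2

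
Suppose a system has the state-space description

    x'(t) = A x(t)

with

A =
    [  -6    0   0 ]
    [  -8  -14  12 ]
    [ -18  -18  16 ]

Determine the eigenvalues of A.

-6, -2, 4

det(sI - A) = s^3 - (tr A)s^2 + (M11 + M22 + M33)s - det A, where Mii is the 2×2 principal minor of A obtained by deleting row i and column i.
tr A = (-6) + (-14) + 16 = -4; M11 = (-14)·16 - 12·(-18) = -224 - (-216) = -8; M22 = (-6)·16 - 0·(-18) = -96 - 0 = -96; M33 = (-6)·(-14) - 0·(-8) = 84 - 0 = 84; sum of minors = -20.
det A = (-6)·((-14)·16 - 12·(-18)) - 0·((-8)·16 - 12·(-18)) + 0·((-8)·(-18) - (-14)·(-18)) = (-6)·(-8) - 0·88 + 0·(-108) = 48.
So p(s) = det(sI - A) = s^3 + 4s^2 - 20s - 48.
Rational-root test: any integer root divides -48. Testing small divisors, s = -2 works: p(-2) = -8 + 16 + 40 + (-48) = 0, so (s + 2) is a factor.
Dividing, p(s) = (s + 2)(s^2 + 2s - 24).
Factor s^2 + 2s - 24: two numbers with sum -2 and product -24 are 4 and -6, so s^2 + 2s - 24 = (s - 4)(s + 6).
Hence p(s) = (s - 4) (s + 2) (s + 6), with roots -6, -2, 4.
At least one eigenvalue has non-negative real part, so the system is not asymptotically stable.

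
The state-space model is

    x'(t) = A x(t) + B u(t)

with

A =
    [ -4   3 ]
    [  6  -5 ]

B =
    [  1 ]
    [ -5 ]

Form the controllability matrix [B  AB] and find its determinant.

AB = [[-19], [31]]
Controllability matrix C = [B  AB] = [[1, -19], [-5, 31]]
det(C) = 1·31 - (-19)·(-5) = 31 - 95 = -64
Since det(C) ≠ 0, rank(C) = 2 and the system is completely controllable.

-64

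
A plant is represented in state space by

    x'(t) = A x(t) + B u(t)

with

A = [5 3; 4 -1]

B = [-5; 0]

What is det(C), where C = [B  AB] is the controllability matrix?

AB = [[-25], [-20]]
Controllability matrix C = [B  AB] = [[-5, -25], [0, -20]]
det(C) = (-5)·(-20) - (-25)·0 = 100 - 0 = 100
Since det(C) ≠ 0, rank(C) = 2 and the system is completely controllable.

100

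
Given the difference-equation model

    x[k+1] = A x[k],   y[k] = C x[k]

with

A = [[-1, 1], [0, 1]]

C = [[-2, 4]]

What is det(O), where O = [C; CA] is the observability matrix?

CA = [[2, 2]]
Observability matrix O = [C; CA] = [[-2, 4], [2, 2]]
det(O) = (-2)·2 - 4·2 = -4 - 8 = -12
Since det(O) ≠ 0, rank(O) = 2 and the system is completely observable.

-12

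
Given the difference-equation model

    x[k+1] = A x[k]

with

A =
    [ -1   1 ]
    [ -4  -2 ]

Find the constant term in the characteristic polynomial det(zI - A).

6

For a 2×2 matrix, det(zI - A) = z^2 - (tr A)z + det A.
tr A = -3, det A = 6.
So p(z) = z^2 + 3z + 6.
The constant term is 6.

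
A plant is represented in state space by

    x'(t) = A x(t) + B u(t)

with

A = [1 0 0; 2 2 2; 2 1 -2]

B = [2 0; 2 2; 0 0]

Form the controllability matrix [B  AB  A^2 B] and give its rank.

3

AB = [[2, 0], [8, 4], [6, 2]]
A^2B = [[2, 0], [32, 12], [0, 0]]
Controllability matrix C = [B  AB  A^2B] = [[2, 0, 2, 0, 2, 0], [2, 2, 8, 4, 32, 12], [0, 0, 6, 2, 0, 0]]
Take the 3×3 submatrix of C formed by columns 1, 2, 3: [[2, 0, 2], [2, 2, 8], [0, 0, 6]]. Its determinant is 2·(2·6 - 8·0) - 0·(2·6 - 8·0) + 2·(2·0 - 2·0) = 2·12 - 0·12 + 2·0 = 24 ≠ 0.
So rank(C) ≥ 3; since C has 3 rows, rank(C) = 3.
rank(C) = 3 = n, so the pair (A, B) is completely controllable.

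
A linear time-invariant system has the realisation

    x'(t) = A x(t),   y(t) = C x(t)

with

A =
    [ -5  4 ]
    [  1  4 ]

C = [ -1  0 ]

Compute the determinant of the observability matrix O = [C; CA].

4

CA = [[5, -4]]
Observability matrix O = [C; CA] = [[-1, 0], [5, -4]]
det(O) = (-1)·(-4) - 0·5 = 4 - 0 = 4
Since det(O) ≠ 0, rank(O) = 2 and the system is completely observable.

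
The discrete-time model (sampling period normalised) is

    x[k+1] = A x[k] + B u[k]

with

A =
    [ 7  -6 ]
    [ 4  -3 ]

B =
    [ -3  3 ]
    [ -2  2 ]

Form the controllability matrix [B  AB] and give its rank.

1

AB = [[-9, 9], [-6, 6]]
Controllability matrix C = [B  AB] = [[-3, 3, -9, 9], [-2, 2, -6, 6]]
Every column of C is a scalar multiple of column 1 = [-3, -2] (multipliers 1, -1, 3, -3), so the columns span a one-dimensional space.
C ≠ 0, hence rank(C) = 1.
rank(C) = 1 < n = 2, so the pair (A, B) is not completely controllable.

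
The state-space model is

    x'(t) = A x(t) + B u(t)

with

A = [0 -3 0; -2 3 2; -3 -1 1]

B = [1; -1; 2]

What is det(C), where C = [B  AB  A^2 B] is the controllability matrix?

AB = [[3], [-1], [0]]
A^2B = [[3], [-9], [-8]]
Controllability matrix C = [B  AB  A^2B] = [[1, 3, 3], [-1, -1, -9], [2, 0, -8]]
Expanding along the first row, det(C) = 1·((-1)·(-8) - (-9)·0) - 3·((-1)·(-8) - (-9)·2) + 3·((-1)·0 - (-1)·2) = 1·8 - 3·26 + 3·2 = -64
Since det(C) ≠ 0, rank(C) = 3 and the system is completely controllable.

-64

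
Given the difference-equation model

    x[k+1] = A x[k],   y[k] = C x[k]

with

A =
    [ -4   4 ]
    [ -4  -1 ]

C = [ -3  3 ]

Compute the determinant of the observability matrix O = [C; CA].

CA = [[0, -15]]
Observability matrix O = [C; CA] = [[-3, 3], [0, -15]]
det(O) = (-3)·(-15) - 3·0 = 45 - 0 = 45
Since det(O) ≠ 0, rank(O) = 2 and the system is completely observable.

45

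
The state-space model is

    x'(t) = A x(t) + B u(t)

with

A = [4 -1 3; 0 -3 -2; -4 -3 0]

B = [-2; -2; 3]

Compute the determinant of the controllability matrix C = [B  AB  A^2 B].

-2620

AB = [[3], [0], [14]]
A^2B = [[54], [-28], [-12]]
Controllability matrix C = [B  AB  A^2B] = [[-2, 3, 54], [-2, 0, -28], [3, 14, -12]]
Expanding along the first row, det(C) = (-2)·(0·(-12) - (-28)·14) - 3·((-2)·(-12) - (-28)·3) + 54·((-2)·14 - 0·3) = (-2)·392 - 3·108 + 54·(-28) = -2620
Since det(C) ≠ 0, rank(C) = 3 and the system is completely controllable.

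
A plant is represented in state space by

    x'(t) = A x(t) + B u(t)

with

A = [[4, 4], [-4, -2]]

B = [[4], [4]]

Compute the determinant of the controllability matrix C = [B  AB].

-224

AB = [[32], [-24]]
Controllability matrix C = [B  AB] = [[4, 32], [4, -24]]
det(C) = 4·(-24) - 32·4 = -96 - 128 = -224
Since det(C) ≠ 0, rank(C) = 2 and the system is completely controllable.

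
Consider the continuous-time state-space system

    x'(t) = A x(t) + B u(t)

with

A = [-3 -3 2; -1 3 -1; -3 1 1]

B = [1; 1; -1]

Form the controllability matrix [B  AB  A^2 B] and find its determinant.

484

AB = [[-8], [3], [-3]]
A^2B = [[9], [20], [24]]
Controllability matrix C = [B  AB  A^2B] = [[1, -8, 9], [1, 3, 20], [-1, -3, 24]]
Expanding along the first row, det(C) = 1·(3·24 - 20·(-3)) - (-8)·(1·24 - 20·(-1)) + 9·(1·(-3) - 3·(-1)) = 1·132 - (-8)·44 + 9·0 = 484
Since det(C) ≠ 0, rank(C) = 3 and the system is completely controllable.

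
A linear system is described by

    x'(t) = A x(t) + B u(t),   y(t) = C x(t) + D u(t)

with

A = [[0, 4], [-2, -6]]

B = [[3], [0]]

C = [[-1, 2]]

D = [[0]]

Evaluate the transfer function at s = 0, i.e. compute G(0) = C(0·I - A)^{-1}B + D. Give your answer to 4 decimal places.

G(0) = C(-A)^{-1}B + D = -C A^{-1} B + D.
det A = 8, so A^{-1} = (1/8)·adj(A) = [[-3/4, -1/2], [1/4, 0]]
A^{-1} B = [-9/4, 3/4]^T
C A^{-1} B = 15/4
G(0) = D - C A^{-1} B = 0 - (15/4) = -15/4 ≈ -3.7500

-3.7500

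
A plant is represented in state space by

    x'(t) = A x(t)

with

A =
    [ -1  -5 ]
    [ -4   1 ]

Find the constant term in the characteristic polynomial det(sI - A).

For a 2×2 matrix, det(sI - A) = s^2 - (tr A)s + det A.
tr A = 0, det A = -21.
So p(s) = s^2 - 21.
The constant term is -21.

-21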